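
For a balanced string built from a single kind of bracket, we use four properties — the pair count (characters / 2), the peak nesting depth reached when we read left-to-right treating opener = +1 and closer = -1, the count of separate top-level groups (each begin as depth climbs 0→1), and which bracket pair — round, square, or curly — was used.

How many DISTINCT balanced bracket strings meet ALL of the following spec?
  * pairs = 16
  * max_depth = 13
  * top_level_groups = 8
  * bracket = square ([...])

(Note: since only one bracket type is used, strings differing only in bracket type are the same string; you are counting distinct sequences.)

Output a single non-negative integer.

Answer: 0

Derivation:
Spec: pairs=16 depth=13 groups=8
Count(depth <= 13) = 245157
Count(depth <= 12) = 245157
Count(depth == 13) = 245157 - 245157 = 0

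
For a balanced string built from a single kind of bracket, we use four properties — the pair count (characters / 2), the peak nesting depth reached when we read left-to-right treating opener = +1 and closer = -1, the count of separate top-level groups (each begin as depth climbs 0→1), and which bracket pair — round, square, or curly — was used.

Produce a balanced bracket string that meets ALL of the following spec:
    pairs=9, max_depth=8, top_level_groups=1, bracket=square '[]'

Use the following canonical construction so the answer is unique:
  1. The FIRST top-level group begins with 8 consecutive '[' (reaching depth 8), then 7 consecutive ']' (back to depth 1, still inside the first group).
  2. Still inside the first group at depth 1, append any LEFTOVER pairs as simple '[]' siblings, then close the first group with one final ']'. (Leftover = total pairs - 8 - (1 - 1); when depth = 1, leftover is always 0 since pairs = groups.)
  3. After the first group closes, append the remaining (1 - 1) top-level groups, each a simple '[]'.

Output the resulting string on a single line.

Answer: [[[[[[[[]]]]]]][]]

Derivation:
Spec: pairs=9 depth=8 groups=1
Leftover pairs = 9 - 8 - (1-1) = 1
First group: deep chain of depth 8 + 1 sibling pairs
Remaining 0 groups: simple '[]' each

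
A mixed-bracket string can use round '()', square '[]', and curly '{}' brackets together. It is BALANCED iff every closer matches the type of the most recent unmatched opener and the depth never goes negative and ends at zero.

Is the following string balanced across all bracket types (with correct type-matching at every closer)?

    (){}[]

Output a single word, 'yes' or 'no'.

pos 0: push '('; stack = (
pos 1: ')' matches '('; pop; stack = (empty)
pos 2: push '{'; stack = {
pos 3: '}' matches '{'; pop; stack = (empty)
pos 4: push '['; stack = [
pos 5: ']' matches '['; pop; stack = (empty)
end: stack empty → VALID
Verdict: properly nested → yes

Answer: yes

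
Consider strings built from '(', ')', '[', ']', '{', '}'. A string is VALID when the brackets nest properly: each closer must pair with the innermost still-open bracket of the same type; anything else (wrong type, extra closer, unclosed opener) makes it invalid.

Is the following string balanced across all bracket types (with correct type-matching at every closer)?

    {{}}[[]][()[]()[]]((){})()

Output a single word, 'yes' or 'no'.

pos 0: push '{'; stack = {
pos 1: push '{'; stack = {{
pos 2: '}' matches '{'; pop; stack = {
pos 3: '}' matches '{'; pop; stack = (empty)
pos 4: push '['; stack = [
pos 5: push '['; stack = [[
pos 6: ']' matches '['; pop; stack = [
pos 7: ']' matches '['; pop; stack = (empty)
pos 8: push '['; stack = [
pos 9: push '('; stack = [(
pos 10: ')' matches '('; pop; stack = [
pos 11: push '['; stack = [[
pos 12: ']' matches '['; pop; stack = [
pos 13: push '('; stack = [(
pos 14: ')' matches '('; pop; stack = [
pos 15: push '['; stack = [[
pos 16: ']' matches '['; pop; stack = [
pos 17: ']' matches '['; pop; stack = (empty)
pos 18: push '('; stack = (
pos 19: push '('; stack = ((
pos 20: ')' matches '('; pop; stack = (
pos 21: push '{'; stack = ({
pos 22: '}' matches '{'; pop; stack = (
pos 23: ')' matches '('; pop; stack = (empty)
pos 24: push '('; stack = (
pos 25: ')' matches '('; pop; stack = (empty)
end: stack empty → VALID
Verdict: properly nested → yes

Answer: yes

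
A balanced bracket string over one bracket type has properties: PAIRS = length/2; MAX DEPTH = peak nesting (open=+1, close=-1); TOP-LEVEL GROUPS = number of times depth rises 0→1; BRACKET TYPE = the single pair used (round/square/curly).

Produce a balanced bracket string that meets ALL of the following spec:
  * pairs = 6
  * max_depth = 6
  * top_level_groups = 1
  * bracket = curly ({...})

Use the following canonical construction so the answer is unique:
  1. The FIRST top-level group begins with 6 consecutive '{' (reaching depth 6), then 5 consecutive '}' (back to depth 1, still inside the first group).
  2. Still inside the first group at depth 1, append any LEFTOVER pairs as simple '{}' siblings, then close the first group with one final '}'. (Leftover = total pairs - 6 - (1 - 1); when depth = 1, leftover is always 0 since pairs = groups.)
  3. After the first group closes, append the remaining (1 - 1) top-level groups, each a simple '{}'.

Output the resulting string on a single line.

Answer: {{{{{{}}}}}}

Derivation:
Spec: pairs=6 depth=6 groups=1
Leftover pairs = 6 - 6 - (1-1) = 0
First group: deep chain of depth 6 + 0 sibling pairs
Remaining 0 groups: simple '{}' each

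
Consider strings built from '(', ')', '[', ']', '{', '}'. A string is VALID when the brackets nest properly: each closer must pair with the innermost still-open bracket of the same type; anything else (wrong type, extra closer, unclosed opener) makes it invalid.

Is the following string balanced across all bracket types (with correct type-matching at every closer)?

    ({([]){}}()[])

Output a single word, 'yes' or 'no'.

Answer: yes

Derivation:
pos 0: push '('; stack = (
pos 1: push '{'; stack = ({
pos 2: push '('; stack = ({(
pos 3: push '['; stack = ({([
pos 4: ']' matches '['; pop; stack = ({(
pos 5: ')' matches '('; pop; stack = ({
pos 6: push '{'; stack = ({{
pos 7: '}' matches '{'; pop; stack = ({
pos 8: '}' matches '{'; pop; stack = (
pos 9: push '('; stack = ((
pos 10: ')' matches '('; pop; stack = (
pos 11: push '['; stack = ([
pos 12: ']' matches '['; pop; stack = (
pos 13: ')' matches '('; pop; stack = (empty)
end: stack empty → VALID
Verdict: properly nested → yes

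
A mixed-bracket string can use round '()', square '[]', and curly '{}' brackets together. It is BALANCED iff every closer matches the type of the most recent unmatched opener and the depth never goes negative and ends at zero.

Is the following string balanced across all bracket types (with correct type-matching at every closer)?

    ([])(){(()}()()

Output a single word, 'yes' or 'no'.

Answer: no

Derivation:
pos 0: push '('; stack = (
pos 1: push '['; stack = ([
pos 2: ']' matches '['; pop; stack = (
pos 3: ')' matches '('; pop; stack = (empty)
pos 4: push '('; stack = (
pos 5: ')' matches '('; pop; stack = (empty)
pos 6: push '{'; stack = {
pos 7: push '('; stack = {(
pos 8: push '('; stack = {((
pos 9: ')' matches '('; pop; stack = {(
pos 10: saw closer '}' but top of stack is '(' (expected ')') → INVALID
Verdict: type mismatch at position 10: '}' closes '(' → no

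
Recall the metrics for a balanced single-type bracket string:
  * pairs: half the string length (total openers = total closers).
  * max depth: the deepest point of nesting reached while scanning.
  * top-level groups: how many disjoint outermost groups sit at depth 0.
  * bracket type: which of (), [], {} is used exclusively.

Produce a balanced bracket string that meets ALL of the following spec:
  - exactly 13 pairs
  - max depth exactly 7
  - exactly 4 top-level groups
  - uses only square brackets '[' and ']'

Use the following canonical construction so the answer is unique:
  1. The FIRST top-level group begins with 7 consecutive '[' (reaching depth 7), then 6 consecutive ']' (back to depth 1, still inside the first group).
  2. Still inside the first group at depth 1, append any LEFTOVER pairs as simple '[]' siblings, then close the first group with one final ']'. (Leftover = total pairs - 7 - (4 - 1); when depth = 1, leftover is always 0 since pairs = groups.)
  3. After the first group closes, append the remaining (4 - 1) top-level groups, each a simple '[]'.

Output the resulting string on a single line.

Answer: [[[[[[[]]]]]][][][]][][][]

Derivation:
Spec: pairs=13 depth=7 groups=4
Leftover pairs = 13 - 7 - (4-1) = 3
First group: deep chain of depth 7 + 3 sibling pairs
Remaining 3 groups: simple '[]' each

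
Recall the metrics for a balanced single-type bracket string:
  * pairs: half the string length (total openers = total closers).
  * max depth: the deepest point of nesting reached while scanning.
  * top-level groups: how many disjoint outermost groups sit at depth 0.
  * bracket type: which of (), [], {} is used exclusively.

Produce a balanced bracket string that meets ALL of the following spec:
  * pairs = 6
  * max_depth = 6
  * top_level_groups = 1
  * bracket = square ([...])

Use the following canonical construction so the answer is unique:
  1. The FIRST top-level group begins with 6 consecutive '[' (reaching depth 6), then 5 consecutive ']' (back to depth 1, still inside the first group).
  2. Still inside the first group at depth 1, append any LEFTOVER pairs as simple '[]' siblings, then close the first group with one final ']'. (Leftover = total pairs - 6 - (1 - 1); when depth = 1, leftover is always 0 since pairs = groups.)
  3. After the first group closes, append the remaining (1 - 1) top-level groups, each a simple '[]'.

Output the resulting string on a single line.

Answer: [[[[[[]]]]]]

Derivation:
Spec: pairs=6 depth=6 groups=1
Leftover pairs = 6 - 6 - (1-1) = 0
First group: deep chain of depth 6 + 0 sibling pairs
Remaining 0 groups: simple '[]' each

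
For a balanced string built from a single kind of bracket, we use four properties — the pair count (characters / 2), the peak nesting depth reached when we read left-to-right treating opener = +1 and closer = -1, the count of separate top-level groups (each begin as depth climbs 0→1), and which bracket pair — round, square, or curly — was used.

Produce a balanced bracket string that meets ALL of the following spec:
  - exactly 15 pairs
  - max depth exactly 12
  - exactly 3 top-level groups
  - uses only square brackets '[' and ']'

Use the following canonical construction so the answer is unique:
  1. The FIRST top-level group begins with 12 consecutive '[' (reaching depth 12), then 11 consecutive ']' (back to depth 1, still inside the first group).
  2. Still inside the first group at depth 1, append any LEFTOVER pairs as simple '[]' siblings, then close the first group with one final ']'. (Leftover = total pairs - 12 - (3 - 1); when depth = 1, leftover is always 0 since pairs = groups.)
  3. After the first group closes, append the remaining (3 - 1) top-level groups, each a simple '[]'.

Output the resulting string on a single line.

Spec: pairs=15 depth=12 groups=3
Leftover pairs = 15 - 12 - (3-1) = 1
First group: deep chain of depth 12 + 1 sibling pairs
Remaining 2 groups: simple '[]' each

Answer: [[[[[[[[[[[[]]]]]]]]]]][]][][]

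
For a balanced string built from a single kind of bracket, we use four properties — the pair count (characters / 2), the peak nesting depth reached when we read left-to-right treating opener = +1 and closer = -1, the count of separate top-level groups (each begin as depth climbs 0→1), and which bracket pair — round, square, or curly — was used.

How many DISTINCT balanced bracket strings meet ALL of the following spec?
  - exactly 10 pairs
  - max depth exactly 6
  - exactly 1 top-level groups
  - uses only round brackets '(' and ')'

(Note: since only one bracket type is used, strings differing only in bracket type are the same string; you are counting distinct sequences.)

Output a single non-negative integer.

Answer: 1053

Derivation:
Spec: pairs=10 depth=6 groups=1
Count(depth <= 6) = 4334
Count(depth <= 5) = 3281
Count(depth == 6) = 4334 - 3281 = 1053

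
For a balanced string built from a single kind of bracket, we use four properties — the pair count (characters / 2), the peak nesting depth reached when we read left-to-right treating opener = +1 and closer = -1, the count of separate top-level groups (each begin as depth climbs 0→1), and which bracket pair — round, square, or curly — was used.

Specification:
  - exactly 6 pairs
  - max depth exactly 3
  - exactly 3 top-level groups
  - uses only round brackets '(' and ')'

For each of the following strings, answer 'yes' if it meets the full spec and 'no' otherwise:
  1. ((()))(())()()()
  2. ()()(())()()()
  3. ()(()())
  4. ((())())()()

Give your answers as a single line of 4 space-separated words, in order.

Answer: no no no yes

Derivation:
String 1 '((()))(())()()()': depth seq [1 2 3 2 1 0 1 2 1 0 1 0 1 0 1 0]
  -> pairs=8 depth=3 groups=5 -> no
String 2 '()()(())()()()': depth seq [1 0 1 0 1 2 1 0 1 0 1 0 1 0]
  -> pairs=7 depth=2 groups=6 -> no
String 3 '()(()())': depth seq [1 0 1 2 1 2 1 0]
  -> pairs=4 depth=2 groups=2 -> no
String 4 '((())())()()': depth seq [1 2 3 2 1 2 1 0 1 0 1 0]
  -> pairs=6 depth=3 groups=3 -> yes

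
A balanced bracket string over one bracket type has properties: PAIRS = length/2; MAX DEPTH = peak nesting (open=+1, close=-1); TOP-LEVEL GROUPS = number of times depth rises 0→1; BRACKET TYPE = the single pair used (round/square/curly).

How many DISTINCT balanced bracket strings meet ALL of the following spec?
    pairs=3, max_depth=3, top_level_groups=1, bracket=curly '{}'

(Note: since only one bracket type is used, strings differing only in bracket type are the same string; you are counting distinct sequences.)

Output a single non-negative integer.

Spec: pairs=3 depth=3 groups=1
Count(depth <= 3) = 2
Count(depth <= 2) = 1
Count(depth == 3) = 2 - 1 = 1

Answer: 1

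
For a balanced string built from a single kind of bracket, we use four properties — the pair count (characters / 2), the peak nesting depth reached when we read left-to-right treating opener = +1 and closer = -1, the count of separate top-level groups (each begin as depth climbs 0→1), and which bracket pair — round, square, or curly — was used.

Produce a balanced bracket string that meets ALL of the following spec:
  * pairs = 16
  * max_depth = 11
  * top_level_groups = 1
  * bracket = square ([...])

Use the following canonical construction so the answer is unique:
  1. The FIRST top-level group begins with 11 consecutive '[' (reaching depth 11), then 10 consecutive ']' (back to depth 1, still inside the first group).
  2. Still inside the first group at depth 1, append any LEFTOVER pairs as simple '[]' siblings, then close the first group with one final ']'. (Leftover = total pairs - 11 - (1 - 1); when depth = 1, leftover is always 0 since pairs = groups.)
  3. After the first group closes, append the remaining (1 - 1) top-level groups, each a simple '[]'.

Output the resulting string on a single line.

Spec: pairs=16 depth=11 groups=1
Leftover pairs = 16 - 11 - (1-1) = 5
First group: deep chain of depth 11 + 5 sibling pairs
Remaining 0 groups: simple '[]' each

Answer: [[[[[[[[[[[]]]]]]]]]][][][][][]]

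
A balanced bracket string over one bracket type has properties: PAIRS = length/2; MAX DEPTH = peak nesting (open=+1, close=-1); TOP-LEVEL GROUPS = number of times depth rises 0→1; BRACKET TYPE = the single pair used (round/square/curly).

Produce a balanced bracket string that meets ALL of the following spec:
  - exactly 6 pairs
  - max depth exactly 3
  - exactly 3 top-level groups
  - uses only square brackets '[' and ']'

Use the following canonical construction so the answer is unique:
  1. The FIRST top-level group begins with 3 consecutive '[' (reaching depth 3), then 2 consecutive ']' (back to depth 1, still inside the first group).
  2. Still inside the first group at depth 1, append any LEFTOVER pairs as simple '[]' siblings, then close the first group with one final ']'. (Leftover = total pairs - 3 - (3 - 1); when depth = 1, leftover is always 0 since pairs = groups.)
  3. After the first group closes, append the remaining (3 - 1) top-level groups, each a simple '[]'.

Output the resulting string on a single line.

Answer: [[[]][]][][]

Derivation:
Spec: pairs=6 depth=3 groups=3
Leftover pairs = 6 - 3 - (3-1) = 1
First group: deep chain of depth 3 + 1 sibling pairs
Remaining 2 groups: simple '[]' each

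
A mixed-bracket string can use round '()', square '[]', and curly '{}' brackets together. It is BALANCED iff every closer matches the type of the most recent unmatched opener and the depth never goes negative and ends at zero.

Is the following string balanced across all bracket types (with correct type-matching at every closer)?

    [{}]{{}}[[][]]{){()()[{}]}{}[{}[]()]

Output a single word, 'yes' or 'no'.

Answer: no

Derivation:
pos 0: push '['; stack = [
pos 1: push '{'; stack = [{
pos 2: '}' matches '{'; pop; stack = [
pos 3: ']' matches '['; pop; stack = (empty)
pos 4: push '{'; stack = {
pos 5: push '{'; stack = {{
pos 6: '}' matches '{'; pop; stack = {
pos 7: '}' matches '{'; pop; stack = (empty)
pos 8: push '['; stack = [
pos 9: push '['; stack = [[
pos 10: ']' matches '['; pop; stack = [
pos 11: push '['; stack = [[
pos 12: ']' matches '['; pop; stack = [
pos 13: ']' matches '['; pop; stack = (empty)
pos 14: push '{'; stack = {
pos 15: saw closer ')' but top of stack is '{' (expected '}') → INVALID
Verdict: type mismatch at position 15: ')' closes '{' → no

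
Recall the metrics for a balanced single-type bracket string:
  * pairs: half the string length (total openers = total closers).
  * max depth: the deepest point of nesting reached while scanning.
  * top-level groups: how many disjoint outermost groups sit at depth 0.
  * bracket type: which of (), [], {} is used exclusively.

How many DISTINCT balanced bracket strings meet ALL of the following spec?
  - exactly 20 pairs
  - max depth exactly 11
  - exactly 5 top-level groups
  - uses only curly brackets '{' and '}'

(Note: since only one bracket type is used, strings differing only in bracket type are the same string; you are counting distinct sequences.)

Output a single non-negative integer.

Spec: pairs=20 depth=11 groups=5
Count(depth <= 11) = 463817035
Count(depth <= 10) = 463034440
Count(depth == 11) = 463817035 - 463034440 = 782595

Answer: 782595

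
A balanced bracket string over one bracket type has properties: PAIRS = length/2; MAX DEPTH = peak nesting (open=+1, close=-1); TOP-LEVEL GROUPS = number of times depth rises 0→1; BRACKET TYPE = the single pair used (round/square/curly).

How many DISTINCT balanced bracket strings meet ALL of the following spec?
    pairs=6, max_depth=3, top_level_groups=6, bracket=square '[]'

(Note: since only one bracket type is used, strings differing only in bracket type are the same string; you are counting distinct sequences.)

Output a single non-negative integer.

Answer: 0

Derivation:
Spec: pairs=6 depth=3 groups=6
Count(depth <= 3) = 1
Count(depth <= 2) = 1
Count(depth == 3) = 1 - 1 = 0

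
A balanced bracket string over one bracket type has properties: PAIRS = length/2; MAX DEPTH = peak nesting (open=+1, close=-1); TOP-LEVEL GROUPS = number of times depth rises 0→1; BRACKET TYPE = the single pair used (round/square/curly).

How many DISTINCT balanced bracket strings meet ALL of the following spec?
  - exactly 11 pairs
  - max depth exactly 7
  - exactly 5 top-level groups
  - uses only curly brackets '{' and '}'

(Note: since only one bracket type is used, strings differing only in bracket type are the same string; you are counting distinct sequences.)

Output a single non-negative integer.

Answer: 5

Derivation:
Spec: pairs=11 depth=7 groups=5
Count(depth <= 7) = 3640
Count(depth <= 6) = 3635
Count(depth == 7) = 3640 - 3635 = 5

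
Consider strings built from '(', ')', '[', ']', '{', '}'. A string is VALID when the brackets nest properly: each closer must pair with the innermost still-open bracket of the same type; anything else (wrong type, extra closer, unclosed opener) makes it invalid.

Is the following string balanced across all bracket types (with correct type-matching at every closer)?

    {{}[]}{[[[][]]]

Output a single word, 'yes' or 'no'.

Answer: no

Derivation:
pos 0: push '{'; stack = {
pos 1: push '{'; stack = {{
pos 2: '}' matches '{'; pop; stack = {
pos 3: push '['; stack = {[
pos 4: ']' matches '['; pop; stack = {
pos 5: '}' matches '{'; pop; stack = (empty)
pos 6: push '{'; stack = {
pos 7: push '['; stack = {[
pos 8: push '['; stack = {[[
pos 9: push '['; stack = {[[[
pos 10: ']' matches '['; pop; stack = {[[
pos 11: push '['; stack = {[[[
pos 12: ']' matches '['; pop; stack = {[[
pos 13: ']' matches '['; pop; stack = {[
pos 14: ']' matches '['; pop; stack = {
end: stack still non-empty ({) → INVALID
Verdict: unclosed openers at end: { → no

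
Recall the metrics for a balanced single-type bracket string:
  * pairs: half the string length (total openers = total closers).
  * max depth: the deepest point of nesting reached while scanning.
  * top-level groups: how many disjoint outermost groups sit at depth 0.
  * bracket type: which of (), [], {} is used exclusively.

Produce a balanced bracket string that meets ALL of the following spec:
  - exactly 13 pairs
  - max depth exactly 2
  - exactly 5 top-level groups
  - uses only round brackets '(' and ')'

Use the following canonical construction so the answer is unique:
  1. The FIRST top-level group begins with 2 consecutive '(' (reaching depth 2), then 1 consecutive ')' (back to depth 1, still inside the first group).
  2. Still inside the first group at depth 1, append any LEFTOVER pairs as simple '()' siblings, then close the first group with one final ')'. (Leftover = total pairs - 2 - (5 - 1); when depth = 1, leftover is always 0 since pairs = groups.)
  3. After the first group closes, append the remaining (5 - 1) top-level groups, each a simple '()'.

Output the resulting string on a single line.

Answer: (()()()()()()()())()()()()

Derivation:
Spec: pairs=13 depth=2 groups=5
Leftover pairs = 13 - 2 - (5-1) = 7
First group: deep chain of depth 2 + 7 sibling pairs
Remaining 4 groups: simple '()' each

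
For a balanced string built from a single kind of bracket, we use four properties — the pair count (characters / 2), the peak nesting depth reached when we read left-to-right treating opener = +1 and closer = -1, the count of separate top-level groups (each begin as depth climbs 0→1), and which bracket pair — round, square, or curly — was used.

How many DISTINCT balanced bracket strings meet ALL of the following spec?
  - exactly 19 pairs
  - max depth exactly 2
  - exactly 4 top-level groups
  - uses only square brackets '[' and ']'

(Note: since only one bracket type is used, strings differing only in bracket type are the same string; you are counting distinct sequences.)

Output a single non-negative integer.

Spec: pairs=19 depth=2 groups=4
Count(depth <= 2) = 816
Count(depth <= 1) = 0
Count(depth == 2) = 816 - 0 = 816

Answer: 816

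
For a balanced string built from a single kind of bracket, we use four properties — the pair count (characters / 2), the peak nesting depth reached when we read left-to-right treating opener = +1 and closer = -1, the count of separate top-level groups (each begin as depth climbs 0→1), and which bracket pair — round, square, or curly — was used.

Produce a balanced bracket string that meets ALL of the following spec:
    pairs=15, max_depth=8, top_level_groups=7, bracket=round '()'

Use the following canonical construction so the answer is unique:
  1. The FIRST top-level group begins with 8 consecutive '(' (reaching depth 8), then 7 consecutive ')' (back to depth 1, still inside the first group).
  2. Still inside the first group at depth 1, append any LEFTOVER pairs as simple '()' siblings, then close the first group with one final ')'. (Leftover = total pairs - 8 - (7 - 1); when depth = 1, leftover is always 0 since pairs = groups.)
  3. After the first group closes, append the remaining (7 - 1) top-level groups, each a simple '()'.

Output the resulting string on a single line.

Spec: pairs=15 depth=8 groups=7
Leftover pairs = 15 - 8 - (7-1) = 1
First group: deep chain of depth 8 + 1 sibling pairs
Remaining 6 groups: simple '()' each

Answer: (((((((()))))))())()()()()()()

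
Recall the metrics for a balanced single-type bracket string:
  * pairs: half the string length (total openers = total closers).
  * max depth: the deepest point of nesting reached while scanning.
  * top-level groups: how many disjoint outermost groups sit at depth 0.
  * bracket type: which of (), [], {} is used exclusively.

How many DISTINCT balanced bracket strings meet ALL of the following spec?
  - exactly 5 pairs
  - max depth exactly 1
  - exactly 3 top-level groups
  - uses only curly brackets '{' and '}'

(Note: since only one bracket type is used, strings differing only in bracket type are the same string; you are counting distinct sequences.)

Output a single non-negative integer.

Answer: 0

Derivation:
Spec: pairs=5 depth=1 groups=3
Count(depth <= 1) = 0
Count(depth <= 0) = 0
Count(depth == 1) = 0 - 0 = 0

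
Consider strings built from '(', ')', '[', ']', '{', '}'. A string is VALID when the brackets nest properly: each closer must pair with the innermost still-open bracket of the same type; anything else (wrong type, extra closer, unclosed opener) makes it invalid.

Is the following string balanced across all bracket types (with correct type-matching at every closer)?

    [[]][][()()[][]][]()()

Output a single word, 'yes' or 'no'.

Answer: yes

Derivation:
pos 0: push '['; stack = [
pos 1: push '['; stack = [[
pos 2: ']' matches '['; pop; stack = [
pos 3: ']' matches '['; pop; stack = (empty)
pos 4: push '['; stack = [
pos 5: ']' matches '['; pop; stack = (empty)
pos 6: push '['; stack = [
pos 7: push '('; stack = [(
pos 8: ')' matches '('; pop; stack = [
pos 9: push '('; stack = [(
pos 10: ')' matches '('; pop; stack = [
pos 11: push '['; stack = [[
pos 12: ']' matches '['; pop; stack = [
pos 13: push '['; stack = [[
pos 14: ']' matches '['; pop; stack = [
pos 15: ']' matches '['; pop; stack = (empty)
pos 16: push '['; stack = [
pos 17: ']' matches '['; pop; stack = (empty)
pos 18: push '('; stack = (
pos 19: ')' matches '('; pop; stack = (empty)
pos 20: push '('; stack = (
pos 21: ')' matches '('; pop; stack = (empty)
end: stack empty → VALID
Verdict: properly nested → yes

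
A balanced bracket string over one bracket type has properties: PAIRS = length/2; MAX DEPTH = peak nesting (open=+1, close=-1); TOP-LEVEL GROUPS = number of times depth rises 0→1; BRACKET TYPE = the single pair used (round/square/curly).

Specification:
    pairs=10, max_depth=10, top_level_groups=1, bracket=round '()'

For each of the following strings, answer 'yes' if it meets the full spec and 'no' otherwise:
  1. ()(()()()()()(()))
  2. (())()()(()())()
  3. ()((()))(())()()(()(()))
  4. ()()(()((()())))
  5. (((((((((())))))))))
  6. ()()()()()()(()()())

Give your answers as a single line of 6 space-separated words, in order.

Answer: no no no no yes no

Derivation:
String 1 '()(()()()()()(()))': depth seq [1 0 1 2 1 2 1 2 1 2 1 2 1 2 3 2 1 0]
  -> pairs=9 depth=3 groups=2 -> no
String 2 '(())()()(()())()': depth seq [1 2 1 0 1 0 1 0 1 2 1 2 1 0 1 0]
  -> pairs=8 depth=2 groups=5 -> no
String 3 '()((()))(())()()(()(()))': depth seq [1 0 1 2 3 2 1 0 1 2 1 0 1 0 1 0 1 2 1 2 3 2 1 0]
  -> pairs=12 depth=3 groups=6 -> no
String 4 '()()(()((()())))': depth seq [1 0 1 0 1 2 1 2 3 4 3 4 3 2 1 0]
  -> pairs=8 depth=4 groups=3 -> no
String 5 '(((((((((())))))))))': depth seq [1 2 3 4 5 6 7 8 9 10 9 8 7 6 5 4 3 2 1 0]
  -> pairs=10 depth=10 groups=1 -> yes
String 6 '()()()()()()(()()())': depth seq [1 0 1 0 1 0 1 0 1 0 1 0 1 2 1 2 1 2 1 0]
  -> pairs=10 depth=2 groups=7 -> no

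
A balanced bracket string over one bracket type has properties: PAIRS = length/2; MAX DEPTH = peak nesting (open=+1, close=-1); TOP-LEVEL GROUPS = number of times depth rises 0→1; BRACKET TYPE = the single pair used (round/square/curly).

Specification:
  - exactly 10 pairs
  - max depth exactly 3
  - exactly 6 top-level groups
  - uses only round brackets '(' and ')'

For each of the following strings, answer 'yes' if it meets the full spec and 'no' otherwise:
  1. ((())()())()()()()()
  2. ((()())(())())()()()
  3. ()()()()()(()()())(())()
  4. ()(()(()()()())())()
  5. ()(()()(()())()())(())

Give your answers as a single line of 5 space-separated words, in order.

Answer: yes no no no no

Derivation:
String 1 '((())()())()()()()()': depth seq [1 2 3 2 1 2 1 2 1 0 1 0 1 0 1 0 1 0 1 0]
  -> pairs=10 depth=3 groups=6 -> yes
String 2 '((()())(())())()()()': depth seq [1 2 3 2 3 2 1 2 3 2 1 2 1 0 1 0 1 0 1 0]
  -> pairs=10 depth=3 groups=4 -> no
String 3 '()()()()()(()()())(())()': depth seq [1 0 1 0 1 0 1 0 1 0 1 2 1 2 1 2 1 0 1 2 1 0 1 0]
  -> pairs=12 depth=2 groups=8 -> no
String 4 '()(()(()()()())())()': depth seq [1 0 1 2 1 2 3 2 3 2 3 2 3 2 1 2 1 0 1 0]
  -> pairs=10 depth=3 groups=3 -> no
String 5 '()(()()(()())()())(())': depth seq [1 0 1 2 1 2 1 2 3 2 3 2 1 2 1 2 1 0 1 2 1 0]
  -> pairs=11 depth=3 groups=3 -> no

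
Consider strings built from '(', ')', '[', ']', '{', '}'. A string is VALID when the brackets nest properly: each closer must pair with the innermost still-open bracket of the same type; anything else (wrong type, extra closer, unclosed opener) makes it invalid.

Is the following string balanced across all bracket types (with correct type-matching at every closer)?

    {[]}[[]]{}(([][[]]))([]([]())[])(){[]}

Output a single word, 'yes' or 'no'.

Answer: yes

Derivation:
pos 0: push '{'; stack = {
pos 1: push '['; stack = {[
pos 2: ']' matches '['; pop; stack = {
pos 3: '}' matches '{'; pop; stack = (empty)
pos 4: push '['; stack = [
pos 5: push '['; stack = [[
pos 6: ']' matches '['; pop; stack = [
pos 7: ']' matches '['; pop; stack = (empty)
pos 8: push '{'; stack = {
pos 9: '}' matches '{'; pop; stack = (empty)
pos 10: push '('; stack = (
pos 11: push '('; stack = ((
pos 12: push '['; stack = (([
pos 13: ']' matches '['; pop; stack = ((
pos 14: push '['; stack = (([
pos 15: push '['; stack = (([[
pos 16: ']' matches '['; pop; stack = (([
pos 17: ']' matches '['; pop; stack = ((
pos 18: ')' matches '('; pop; stack = (
pos 19: ')' matches '('; pop; stack = (empty)
pos 20: push '('; stack = (
pos 21: push '['; stack = ([
pos 22: ']' matches '['; pop; stack = (
pos 23: push '('; stack = ((
pos 24: push '['; stack = (([
pos 25: ']' matches '['; pop; stack = ((
pos 26: push '('; stack = (((
pos 27: ')' matches '('; pop; stack = ((
pos 28: ')' matches '('; pop; stack = (
pos 29: push '['; stack = ([
pos 30: ']' matches '['; pop; stack = (
pos 31: ')' matches '('; pop; stack = (empty)
pos 32: push '('; stack = (
pos 33: ')' matches '('; pop; stack = (empty)
pos 34: push '{'; stack = {
pos 35: push '['; stack = {[
pos 36: ']' matches '['; pop; stack = {
pos 37: '}' matches '{'; pop; stack = (empty)
end: stack empty → VALID
Verdict: properly nested → yes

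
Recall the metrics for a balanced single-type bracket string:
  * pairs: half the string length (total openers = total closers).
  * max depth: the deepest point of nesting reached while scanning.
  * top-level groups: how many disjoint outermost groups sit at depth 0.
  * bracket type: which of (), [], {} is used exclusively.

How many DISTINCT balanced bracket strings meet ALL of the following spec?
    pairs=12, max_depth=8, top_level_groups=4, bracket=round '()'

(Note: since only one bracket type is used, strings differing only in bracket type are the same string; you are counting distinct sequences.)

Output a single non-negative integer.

Answer: 64

Derivation:
Spec: pairs=12 depth=8 groups=4
Count(depth <= 8) = 25190
Count(depth <= 7) = 25126
Count(depth == 8) = 25190 - 25126 = 64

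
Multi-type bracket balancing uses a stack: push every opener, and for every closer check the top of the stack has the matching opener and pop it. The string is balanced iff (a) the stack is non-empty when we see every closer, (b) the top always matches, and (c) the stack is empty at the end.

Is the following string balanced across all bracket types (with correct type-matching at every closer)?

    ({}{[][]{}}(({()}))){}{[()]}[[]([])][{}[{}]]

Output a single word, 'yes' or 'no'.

Answer: yes

Derivation:
pos 0: push '('; stack = (
pos 1: push '{'; stack = ({
pos 2: '}' matches '{'; pop; stack = (
pos 3: push '{'; stack = ({
pos 4: push '['; stack = ({[
pos 5: ']' matches '['; pop; stack = ({
pos 6: push '['; stack = ({[
pos 7: ']' matches '['; pop; stack = ({
pos 8: push '{'; stack = ({{
pos 9: '}' matches '{'; pop; stack = ({
pos 10: '}' matches '{'; pop; stack = (
pos 11: push '('; stack = ((
pos 12: push '('; stack = (((
pos 13: push '{'; stack = ((({
pos 14: push '('; stack = ((({(
pos 15: ')' matches '('; pop; stack = ((({
pos 16: '}' matches '{'; pop; stack = (((
pos 17: ')' matches '('; pop; stack = ((
pos 18: ')' matches '('; pop; stack = (
pos 19: ')' matches '('; pop; stack = (empty)
pos 20: push '{'; stack = {
pos 21: '}' matches '{'; pop; stack = (empty)
pos 22: push '{'; stack = {
pos 23: push '['; stack = {[
pos 24: push '('; stack = {[(
pos 25: ')' matches '('; pop; stack = {[
pos 26: ']' matches '['; pop; stack = {
pos 27: '}' matches '{'; pop; stack = (empty)
pos 28: push '['; stack = [
pos 29: push '['; stack = [[
pos 30: ']' matches '['; pop; stack = [
pos 31: push '('; stack = [(
pos 32: push '['; stack = [([
pos 33: ']' matches '['; pop; stack = [(
pos 34: ')' matches '('; pop; stack = [
pos 35: ']' matches '['; pop; stack = (empty)
pos 36: push '['; stack = [
pos 37: push '{'; stack = [{
pos 38: '}' matches '{'; pop; stack = [
pos 39: push '['; stack = [[
pos 40: push '{'; stack = [[{
pos 41: '}' matches '{'; pop; stack = [[
pos 42: ']' matches '['; pop; stack = [
pos 43: ']' matches '['; pop; stack = (empty)
end: stack empty → VALID
Verdict: properly nested → yes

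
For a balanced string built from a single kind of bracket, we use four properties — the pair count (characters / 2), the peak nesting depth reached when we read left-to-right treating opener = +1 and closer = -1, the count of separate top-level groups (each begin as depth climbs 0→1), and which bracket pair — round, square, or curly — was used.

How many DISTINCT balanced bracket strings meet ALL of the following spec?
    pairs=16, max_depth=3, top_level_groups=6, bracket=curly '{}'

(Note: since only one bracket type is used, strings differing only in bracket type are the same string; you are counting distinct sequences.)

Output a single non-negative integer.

Spec: pairs=16 depth=3 groups=6
Count(depth <= 3) = 236640
Count(depth <= 2) = 3003
Count(depth == 3) = 236640 - 3003 = 233637

Answer: 233637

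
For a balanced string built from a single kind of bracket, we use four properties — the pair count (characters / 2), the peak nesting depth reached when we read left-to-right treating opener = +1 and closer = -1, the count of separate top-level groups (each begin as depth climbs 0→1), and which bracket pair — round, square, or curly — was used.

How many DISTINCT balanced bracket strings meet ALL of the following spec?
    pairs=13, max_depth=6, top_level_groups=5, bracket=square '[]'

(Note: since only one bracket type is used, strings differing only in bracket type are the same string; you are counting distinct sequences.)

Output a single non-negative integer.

Answer: 3145

Derivation:
Spec: pairs=13 depth=6 groups=5
Count(depth <= 6) = 47695
Count(depth <= 5) = 44550
Count(depth == 6) = 47695 - 44550 = 3145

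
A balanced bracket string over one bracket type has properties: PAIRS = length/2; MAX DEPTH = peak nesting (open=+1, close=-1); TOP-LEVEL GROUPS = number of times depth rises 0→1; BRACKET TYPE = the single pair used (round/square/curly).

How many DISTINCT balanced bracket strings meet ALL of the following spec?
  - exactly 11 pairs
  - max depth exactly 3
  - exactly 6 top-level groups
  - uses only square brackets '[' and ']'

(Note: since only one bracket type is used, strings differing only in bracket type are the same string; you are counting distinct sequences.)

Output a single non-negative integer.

Answer: 930

Derivation:
Spec: pairs=11 depth=3 groups=6
Count(depth <= 3) = 1182
Count(depth <= 2) = 252
Count(depth == 3) = 1182 - 252 = 930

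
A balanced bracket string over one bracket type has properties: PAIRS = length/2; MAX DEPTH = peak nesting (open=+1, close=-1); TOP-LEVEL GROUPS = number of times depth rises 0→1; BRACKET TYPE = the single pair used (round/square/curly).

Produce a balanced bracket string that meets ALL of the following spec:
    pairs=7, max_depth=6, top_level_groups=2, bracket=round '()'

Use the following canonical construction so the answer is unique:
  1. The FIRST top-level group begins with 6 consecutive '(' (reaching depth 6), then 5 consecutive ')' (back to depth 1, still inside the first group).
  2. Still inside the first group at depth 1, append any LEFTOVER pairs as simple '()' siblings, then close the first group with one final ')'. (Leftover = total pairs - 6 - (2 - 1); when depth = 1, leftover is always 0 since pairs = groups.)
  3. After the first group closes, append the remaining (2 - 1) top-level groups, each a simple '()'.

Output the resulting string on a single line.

Spec: pairs=7 depth=6 groups=2
Leftover pairs = 7 - 6 - (2-1) = 0
First group: deep chain of depth 6 + 0 sibling pairs
Remaining 1 groups: simple '()' each

Answer: (((((())))))()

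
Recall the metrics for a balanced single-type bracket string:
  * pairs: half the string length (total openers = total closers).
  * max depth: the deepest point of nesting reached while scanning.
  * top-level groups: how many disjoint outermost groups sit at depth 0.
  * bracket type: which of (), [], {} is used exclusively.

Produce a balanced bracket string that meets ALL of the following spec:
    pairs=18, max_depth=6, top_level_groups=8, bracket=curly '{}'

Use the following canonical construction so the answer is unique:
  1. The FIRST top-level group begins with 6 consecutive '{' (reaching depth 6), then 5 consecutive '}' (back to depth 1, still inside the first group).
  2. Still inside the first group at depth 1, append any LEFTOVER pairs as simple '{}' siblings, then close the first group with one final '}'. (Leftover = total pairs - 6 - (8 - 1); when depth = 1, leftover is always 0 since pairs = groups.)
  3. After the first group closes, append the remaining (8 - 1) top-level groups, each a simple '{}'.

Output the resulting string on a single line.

Spec: pairs=18 depth=6 groups=8
Leftover pairs = 18 - 6 - (8-1) = 5
First group: deep chain of depth 6 + 5 sibling pairs
Remaining 7 groups: simple '{}' each

Answer: {{{{{{}}}}}{}{}{}{}{}}{}{}{}{}{}{}{}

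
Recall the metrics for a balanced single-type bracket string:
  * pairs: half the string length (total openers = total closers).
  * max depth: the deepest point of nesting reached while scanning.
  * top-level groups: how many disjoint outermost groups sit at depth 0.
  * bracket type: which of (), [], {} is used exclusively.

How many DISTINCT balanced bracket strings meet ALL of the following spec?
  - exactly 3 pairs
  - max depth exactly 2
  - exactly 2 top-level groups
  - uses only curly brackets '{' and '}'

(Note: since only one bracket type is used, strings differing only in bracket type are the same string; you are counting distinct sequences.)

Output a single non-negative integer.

Spec: pairs=3 depth=2 groups=2
Count(depth <= 2) = 2
Count(depth <= 1) = 0
Count(depth == 2) = 2 - 0 = 2

Answer: 2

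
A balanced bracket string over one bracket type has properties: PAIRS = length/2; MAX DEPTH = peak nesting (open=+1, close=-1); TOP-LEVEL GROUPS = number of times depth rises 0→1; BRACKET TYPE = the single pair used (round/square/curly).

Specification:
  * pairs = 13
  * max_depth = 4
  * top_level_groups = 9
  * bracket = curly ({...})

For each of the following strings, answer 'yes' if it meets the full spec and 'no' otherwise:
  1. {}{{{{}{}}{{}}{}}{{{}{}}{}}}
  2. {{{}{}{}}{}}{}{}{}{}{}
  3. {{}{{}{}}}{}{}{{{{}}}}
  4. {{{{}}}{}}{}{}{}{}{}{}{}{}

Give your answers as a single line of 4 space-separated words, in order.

Answer: no no no yes

Derivation:
String 1 '{}{{{{}{}}{{}}{}}{{{}{}}{}}}': depth seq [1 0 1 2 3 4 3 4 3 2 3 4 3 2 3 2 1 2 3 4 3 4 3 2 3 2 1 0]
  -> pairs=14 depth=4 groups=2 -> no
String 2 '{{{}{}{}}{}}{}{}{}{}{}': depth seq [1 2 3 2 3 2 3 2 1 2 1 0 1 0 1 0 1 0 1 0 1 0]
  -> pairs=11 depth=3 groups=6 -> no
String 3 '{{}{{}{}}}{}{}{{{{}}}}': depth seq [1 2 1 2 3 2 3 2 1 0 1 0 1 0 1 2 3 4 3 2 1 0]
  -> pairs=11 depth=4 groups=4 -> no
String 4 '{{{{}}}{}}{}{}{}{}{}{}{}{}': depth seq [1 2 3 4 3 2 1 2 1 0 1 0 1 0 1 0 1 0 1 0 1 0 1 0 1 0]
  -> pairs=13 depth=4 groups=9 -> yes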